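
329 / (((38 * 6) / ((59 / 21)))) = 2773 / 684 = 4.05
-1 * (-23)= 23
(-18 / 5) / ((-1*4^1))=9 / 10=0.90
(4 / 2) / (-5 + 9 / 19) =-0.44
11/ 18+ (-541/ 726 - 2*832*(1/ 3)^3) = -201782/ 3267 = -61.76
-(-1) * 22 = 22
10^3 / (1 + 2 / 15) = 15000 / 17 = 882.35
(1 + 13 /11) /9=8 /33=0.24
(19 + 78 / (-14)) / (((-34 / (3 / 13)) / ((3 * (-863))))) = 365049 / 1547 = 235.97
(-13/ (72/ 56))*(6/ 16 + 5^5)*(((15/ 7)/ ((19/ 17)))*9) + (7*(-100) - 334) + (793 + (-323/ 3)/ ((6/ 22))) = -746834249/ 1368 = -545931.47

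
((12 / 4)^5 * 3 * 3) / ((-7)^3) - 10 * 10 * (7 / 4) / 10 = -16379 / 686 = -23.88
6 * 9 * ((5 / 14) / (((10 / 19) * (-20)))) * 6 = -1539 / 140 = -10.99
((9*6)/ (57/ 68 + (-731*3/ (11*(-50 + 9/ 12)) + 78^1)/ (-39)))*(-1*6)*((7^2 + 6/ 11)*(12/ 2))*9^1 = 1660556907360/ 2424341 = 684951.87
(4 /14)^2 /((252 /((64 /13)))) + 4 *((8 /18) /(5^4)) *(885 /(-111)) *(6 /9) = -7530592 /556817625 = -0.01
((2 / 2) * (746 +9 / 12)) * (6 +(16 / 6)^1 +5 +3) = 74675 / 6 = 12445.83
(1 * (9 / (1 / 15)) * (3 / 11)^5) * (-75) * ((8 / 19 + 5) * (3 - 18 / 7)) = -760255875 / 21419783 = -35.49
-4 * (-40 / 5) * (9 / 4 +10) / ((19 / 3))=1176 / 19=61.89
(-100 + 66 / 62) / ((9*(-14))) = 0.79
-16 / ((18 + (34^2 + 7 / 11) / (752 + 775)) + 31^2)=-44792 / 2742831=-0.02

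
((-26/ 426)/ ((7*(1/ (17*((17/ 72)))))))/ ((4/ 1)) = -3757/ 429408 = -0.01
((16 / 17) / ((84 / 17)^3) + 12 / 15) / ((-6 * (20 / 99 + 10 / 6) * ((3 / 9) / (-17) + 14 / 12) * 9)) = -27979127 / 4009086900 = -0.01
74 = 74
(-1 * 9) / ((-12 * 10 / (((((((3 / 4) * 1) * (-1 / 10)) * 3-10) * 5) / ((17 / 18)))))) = -11043 / 2720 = -4.06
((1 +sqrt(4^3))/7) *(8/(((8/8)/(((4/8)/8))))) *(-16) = -72/7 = -10.29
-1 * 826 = -826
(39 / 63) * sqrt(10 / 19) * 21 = 9.43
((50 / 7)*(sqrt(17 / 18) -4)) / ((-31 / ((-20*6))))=-24000 / 217 + 1000*sqrt(34) / 217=-83.73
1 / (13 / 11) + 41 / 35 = 918 / 455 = 2.02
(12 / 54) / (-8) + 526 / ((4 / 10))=47339 / 36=1314.97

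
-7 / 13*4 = -28 / 13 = -2.15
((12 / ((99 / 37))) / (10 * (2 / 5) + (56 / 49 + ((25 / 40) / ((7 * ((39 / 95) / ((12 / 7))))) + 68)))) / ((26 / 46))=333592 / 3090747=0.11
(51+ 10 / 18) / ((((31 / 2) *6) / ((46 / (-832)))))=-667 / 21762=-0.03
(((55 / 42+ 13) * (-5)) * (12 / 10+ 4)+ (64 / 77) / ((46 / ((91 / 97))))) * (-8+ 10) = -383460194 / 515361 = -744.06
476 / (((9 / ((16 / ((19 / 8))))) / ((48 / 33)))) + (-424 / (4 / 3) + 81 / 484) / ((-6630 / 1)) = 94802987887 / 182908440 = 518.31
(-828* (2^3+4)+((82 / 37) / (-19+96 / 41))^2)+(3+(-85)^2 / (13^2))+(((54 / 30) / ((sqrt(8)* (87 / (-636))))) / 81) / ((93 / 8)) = -1067426517491896 / 107927361529 - 424* sqrt(2) / 121365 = -9890.24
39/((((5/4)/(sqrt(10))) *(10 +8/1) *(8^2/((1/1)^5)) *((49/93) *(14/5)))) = 403 *sqrt(10)/21952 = 0.06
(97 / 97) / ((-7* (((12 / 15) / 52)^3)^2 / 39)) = -2941336734375 / 7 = -420190962053.57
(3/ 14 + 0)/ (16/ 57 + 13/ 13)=171/ 1022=0.17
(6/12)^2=1/4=0.25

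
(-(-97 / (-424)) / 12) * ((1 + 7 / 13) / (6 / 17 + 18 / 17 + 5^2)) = -8245 / 7424664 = -0.00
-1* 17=-17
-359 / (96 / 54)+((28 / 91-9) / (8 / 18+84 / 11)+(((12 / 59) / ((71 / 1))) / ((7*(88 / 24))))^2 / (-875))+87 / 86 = -328947584600478129513 / 1628440932586468000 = -202.00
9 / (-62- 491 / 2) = -0.03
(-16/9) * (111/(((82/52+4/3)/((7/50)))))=-53872/5675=-9.49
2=2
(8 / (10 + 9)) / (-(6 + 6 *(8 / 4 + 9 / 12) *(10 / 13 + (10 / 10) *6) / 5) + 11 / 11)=-0.02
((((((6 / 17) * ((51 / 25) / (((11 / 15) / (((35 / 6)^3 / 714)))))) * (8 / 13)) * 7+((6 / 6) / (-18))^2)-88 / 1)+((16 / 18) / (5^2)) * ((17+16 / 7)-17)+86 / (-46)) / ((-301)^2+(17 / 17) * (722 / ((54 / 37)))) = -280915541521 / 288797712403200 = -0.00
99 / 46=2.15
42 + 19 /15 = 649 /15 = 43.27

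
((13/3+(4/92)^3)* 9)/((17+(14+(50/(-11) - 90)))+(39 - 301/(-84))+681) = 62636904/1060049875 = 0.06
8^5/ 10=3276.80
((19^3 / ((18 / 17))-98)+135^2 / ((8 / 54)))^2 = 21700252672609 / 1296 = 16744022123.93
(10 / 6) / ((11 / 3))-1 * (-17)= 17.45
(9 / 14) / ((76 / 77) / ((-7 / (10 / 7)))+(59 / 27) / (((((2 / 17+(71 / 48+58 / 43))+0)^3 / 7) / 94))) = 0.01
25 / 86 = 0.29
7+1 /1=8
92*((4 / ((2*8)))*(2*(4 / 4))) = 46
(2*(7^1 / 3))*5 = 70 / 3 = 23.33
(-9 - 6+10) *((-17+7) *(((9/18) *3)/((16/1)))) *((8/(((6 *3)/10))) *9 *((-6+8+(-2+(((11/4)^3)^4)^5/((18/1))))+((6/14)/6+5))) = 266421434598740837127643239612330091129313961374949767436727158875/111655151645932933323919793063548944384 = 2386109648066966770921670000.00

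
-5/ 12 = -0.42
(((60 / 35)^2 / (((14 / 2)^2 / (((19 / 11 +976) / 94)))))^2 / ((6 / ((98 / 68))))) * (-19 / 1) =-949419565200 / 534586820537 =-1.78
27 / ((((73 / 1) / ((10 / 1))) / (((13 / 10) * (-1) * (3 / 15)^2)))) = -351 / 1825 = -0.19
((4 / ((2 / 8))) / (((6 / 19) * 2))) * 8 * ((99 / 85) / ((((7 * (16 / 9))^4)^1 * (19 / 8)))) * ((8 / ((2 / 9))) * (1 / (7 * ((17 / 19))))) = 37023723 / 1554311360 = 0.02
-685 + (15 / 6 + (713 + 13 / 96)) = 2941 / 96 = 30.64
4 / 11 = 0.36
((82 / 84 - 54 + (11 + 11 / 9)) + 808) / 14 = 96667 / 1764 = 54.80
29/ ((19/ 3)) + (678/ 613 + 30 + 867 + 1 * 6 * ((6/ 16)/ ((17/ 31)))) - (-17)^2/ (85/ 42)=3025376901/ 3959980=763.99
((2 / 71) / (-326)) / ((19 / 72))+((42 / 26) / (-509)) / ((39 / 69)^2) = -2523240339 / 245893695151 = -0.01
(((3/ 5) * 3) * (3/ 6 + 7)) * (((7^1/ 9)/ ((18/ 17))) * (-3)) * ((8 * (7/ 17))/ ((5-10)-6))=98/ 11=8.91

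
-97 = -97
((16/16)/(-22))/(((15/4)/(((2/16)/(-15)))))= 1/9900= 0.00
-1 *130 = -130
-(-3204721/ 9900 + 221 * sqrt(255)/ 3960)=3204721/ 9900 - 221 * sqrt(255)/ 3960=322.82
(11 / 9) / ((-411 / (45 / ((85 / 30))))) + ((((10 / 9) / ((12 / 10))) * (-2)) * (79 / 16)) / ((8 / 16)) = -4611655 / 251532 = -18.33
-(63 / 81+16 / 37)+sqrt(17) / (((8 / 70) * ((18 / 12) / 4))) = 95.00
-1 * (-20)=20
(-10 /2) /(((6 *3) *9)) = -5 /162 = -0.03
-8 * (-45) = 360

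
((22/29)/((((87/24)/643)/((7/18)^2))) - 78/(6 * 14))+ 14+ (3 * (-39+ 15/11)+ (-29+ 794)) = 7191466067/10490634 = 685.51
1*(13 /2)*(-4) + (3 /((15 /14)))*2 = -102 /5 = -20.40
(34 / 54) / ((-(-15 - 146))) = 17 / 4347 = 0.00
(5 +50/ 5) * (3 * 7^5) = 756315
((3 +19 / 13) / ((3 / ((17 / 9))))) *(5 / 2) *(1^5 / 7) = 2465 / 2457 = 1.00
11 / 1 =11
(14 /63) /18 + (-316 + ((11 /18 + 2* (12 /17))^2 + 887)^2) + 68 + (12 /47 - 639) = 326846184355290263 /412081923312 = 793158.27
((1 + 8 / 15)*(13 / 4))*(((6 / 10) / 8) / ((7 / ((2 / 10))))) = 299 / 28000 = 0.01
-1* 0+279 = 279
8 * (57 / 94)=228 / 47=4.85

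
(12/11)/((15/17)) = 68/55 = 1.24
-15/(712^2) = -0.00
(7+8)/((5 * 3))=1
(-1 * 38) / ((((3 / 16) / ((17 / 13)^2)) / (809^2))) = -115000165472 / 507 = -226824783.97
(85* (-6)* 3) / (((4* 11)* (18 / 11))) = -85 / 4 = -21.25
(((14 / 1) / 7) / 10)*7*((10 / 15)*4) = 56 / 15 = 3.73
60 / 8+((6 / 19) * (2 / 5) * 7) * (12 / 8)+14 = 4337 / 190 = 22.83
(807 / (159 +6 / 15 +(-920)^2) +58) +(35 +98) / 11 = 70.09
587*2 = 1174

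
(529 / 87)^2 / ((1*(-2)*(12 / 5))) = -1399205 / 181656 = -7.70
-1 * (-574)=574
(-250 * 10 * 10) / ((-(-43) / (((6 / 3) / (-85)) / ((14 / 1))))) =5000 / 5117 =0.98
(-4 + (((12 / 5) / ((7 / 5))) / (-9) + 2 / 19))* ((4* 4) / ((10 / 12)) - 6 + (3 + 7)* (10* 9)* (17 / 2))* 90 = -374730480 / 133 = -2817522.41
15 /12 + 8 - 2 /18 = 329 /36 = 9.14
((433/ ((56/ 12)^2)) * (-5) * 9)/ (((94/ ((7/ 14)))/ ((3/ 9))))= -58455/ 36848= -1.59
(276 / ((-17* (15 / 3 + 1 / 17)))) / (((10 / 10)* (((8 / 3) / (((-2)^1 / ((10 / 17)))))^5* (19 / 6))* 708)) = 23806742319 / 4935987200000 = 0.00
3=3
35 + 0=35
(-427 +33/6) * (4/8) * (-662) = 279033/2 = 139516.50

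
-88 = -88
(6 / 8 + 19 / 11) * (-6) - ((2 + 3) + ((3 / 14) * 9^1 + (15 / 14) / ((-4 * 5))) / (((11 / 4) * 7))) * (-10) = 5561 / 154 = 36.11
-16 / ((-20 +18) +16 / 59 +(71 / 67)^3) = 283920272 / 9561077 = 29.70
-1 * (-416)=416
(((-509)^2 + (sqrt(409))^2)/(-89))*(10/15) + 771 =-313123/267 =-1172.75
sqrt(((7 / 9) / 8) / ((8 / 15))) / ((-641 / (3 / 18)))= -sqrt(105) / 92304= -0.00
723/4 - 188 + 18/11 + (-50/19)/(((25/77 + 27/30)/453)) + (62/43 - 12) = -33545632449/33898964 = -989.58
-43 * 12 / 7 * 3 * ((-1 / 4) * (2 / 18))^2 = -43 / 252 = -0.17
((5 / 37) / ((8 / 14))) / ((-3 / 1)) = -35 / 444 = -0.08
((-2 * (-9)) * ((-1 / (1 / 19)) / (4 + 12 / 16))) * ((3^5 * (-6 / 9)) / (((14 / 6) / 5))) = 174960 / 7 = 24994.29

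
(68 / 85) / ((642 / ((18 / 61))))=12 / 32635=0.00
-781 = -781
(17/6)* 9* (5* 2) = 255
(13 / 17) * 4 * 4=12.24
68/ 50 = 34/ 25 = 1.36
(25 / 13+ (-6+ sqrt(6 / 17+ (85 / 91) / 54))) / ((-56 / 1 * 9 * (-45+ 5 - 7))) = -53 / 307944+ sqrt(287082978) / 659616048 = -0.00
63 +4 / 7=63.57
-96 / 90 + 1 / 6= -9 / 10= -0.90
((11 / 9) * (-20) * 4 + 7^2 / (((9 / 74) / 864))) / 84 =782996 / 189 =4142.84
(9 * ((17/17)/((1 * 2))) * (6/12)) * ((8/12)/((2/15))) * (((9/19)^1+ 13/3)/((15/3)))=411/38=10.82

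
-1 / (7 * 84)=-1 / 588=-0.00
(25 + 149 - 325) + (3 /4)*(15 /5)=-595 /4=-148.75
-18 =-18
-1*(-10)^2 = -100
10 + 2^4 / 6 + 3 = 47 / 3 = 15.67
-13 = -13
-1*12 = -12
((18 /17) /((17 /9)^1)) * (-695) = -112590 /289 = -389.58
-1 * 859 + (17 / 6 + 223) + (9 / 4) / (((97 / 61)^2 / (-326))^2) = 19528665336047 / 531175686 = 36764.98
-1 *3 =-3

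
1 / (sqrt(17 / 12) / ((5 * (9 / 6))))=15 * sqrt(51) / 17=6.30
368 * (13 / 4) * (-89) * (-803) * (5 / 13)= 32874820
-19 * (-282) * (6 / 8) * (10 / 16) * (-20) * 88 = -4420350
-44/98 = -22/49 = -0.45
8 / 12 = 2 / 3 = 0.67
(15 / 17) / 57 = 5 / 323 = 0.02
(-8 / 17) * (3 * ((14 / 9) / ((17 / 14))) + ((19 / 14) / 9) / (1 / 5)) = -39388 / 18207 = -2.16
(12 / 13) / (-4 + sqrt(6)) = -24 / 65 - 6 * sqrt(6) / 65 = -0.60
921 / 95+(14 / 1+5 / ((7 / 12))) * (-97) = -1449523 / 665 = -2179.73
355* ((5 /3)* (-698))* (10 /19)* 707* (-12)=35037506000 /19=1844079263.16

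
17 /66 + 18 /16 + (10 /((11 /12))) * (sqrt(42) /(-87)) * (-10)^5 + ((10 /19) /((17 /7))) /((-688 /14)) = 5053315 /3666696 + 4000000 * sqrt(42) /319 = 81264.58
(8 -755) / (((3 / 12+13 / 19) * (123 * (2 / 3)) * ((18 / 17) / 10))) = -268090 / 2911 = -92.10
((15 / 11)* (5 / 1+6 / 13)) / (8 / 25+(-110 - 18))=-8875 / 152152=-0.06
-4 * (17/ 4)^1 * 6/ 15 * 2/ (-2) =34/ 5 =6.80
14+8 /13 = 190 /13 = 14.62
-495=-495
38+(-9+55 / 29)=896 / 29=30.90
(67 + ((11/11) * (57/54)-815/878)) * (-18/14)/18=-132610/27657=-4.79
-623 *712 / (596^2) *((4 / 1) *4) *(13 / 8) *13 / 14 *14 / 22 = -9370543 / 488422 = -19.19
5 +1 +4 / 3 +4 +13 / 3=47 / 3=15.67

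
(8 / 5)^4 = 4096 / 625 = 6.55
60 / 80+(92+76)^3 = 18966531 / 4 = 4741632.75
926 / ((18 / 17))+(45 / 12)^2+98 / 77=1409587 / 1584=889.89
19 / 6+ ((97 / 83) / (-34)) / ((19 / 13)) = 252794 / 80427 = 3.14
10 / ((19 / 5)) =50 / 19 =2.63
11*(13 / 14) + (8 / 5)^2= 4471 / 350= 12.77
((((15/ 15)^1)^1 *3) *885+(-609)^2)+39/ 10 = 373539.90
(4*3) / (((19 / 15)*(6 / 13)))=390 / 19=20.53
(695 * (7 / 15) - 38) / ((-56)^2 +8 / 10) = 4295 / 47052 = 0.09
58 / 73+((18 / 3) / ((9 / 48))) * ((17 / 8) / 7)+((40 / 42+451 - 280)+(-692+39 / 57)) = -2117344 / 4161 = -508.85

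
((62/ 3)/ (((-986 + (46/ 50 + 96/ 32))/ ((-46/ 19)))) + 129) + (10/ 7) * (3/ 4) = 5139964/ 39501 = 130.12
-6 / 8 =-3 / 4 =-0.75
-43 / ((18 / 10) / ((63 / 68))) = -22.13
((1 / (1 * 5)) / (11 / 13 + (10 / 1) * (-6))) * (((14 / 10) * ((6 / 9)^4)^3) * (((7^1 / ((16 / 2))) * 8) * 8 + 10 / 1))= -8200192 / 3405651075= -0.00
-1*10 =-10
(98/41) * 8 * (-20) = -15680/41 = -382.44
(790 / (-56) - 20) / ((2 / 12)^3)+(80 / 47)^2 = -113873330 / 15463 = -7364.25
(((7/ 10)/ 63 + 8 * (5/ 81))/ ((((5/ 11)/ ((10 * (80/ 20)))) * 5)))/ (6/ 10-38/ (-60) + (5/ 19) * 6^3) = 0.15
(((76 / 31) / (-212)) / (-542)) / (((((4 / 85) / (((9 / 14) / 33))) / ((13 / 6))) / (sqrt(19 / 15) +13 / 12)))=0.00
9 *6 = 54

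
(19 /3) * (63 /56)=57 /8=7.12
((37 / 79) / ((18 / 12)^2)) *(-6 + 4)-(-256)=181720 / 711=255.58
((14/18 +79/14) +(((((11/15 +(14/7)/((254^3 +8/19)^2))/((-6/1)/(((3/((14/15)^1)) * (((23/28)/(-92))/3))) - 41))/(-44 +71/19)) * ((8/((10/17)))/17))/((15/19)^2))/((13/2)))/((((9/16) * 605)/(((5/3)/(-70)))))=-26789186509234107095740895021/59636089273773345557818337493750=-0.00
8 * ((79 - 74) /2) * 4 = 80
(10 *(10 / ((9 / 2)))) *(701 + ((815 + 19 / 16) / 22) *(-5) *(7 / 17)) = 93442975 / 6732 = 13880.42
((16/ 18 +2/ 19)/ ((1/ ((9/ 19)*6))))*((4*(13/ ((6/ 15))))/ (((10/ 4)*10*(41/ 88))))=466752/ 14801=31.54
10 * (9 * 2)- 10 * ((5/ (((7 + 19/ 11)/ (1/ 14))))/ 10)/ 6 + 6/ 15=7273453/ 40320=180.39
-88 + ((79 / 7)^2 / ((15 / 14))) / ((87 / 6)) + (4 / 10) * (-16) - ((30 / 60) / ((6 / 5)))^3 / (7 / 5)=-151281409 / 1753920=-86.25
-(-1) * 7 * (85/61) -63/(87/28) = -18613/1769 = -10.52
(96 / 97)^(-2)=9409 / 9216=1.02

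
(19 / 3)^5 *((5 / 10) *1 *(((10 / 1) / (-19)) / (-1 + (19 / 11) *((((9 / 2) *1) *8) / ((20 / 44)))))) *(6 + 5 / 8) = -172675325 / 1319976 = -130.82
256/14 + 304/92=3476/161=21.59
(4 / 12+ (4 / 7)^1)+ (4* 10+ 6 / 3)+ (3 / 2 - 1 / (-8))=7481 / 168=44.53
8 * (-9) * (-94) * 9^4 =44404848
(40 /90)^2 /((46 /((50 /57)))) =400 /106191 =0.00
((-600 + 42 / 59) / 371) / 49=-35358 / 1072561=-0.03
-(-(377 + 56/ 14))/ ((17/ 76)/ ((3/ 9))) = 9652/ 17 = 567.76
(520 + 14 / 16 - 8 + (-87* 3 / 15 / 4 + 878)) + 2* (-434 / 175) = 276313 / 200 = 1381.56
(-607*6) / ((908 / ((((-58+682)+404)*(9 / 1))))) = -8423946 / 227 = -37109.89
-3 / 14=-0.21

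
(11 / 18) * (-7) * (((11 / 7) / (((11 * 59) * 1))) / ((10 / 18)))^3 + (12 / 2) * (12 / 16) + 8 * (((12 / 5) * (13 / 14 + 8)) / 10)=27225553242 / 1257946375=21.64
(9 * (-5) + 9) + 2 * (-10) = -56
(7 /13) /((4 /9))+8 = 479 /52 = 9.21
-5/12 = -0.42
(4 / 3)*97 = 129.33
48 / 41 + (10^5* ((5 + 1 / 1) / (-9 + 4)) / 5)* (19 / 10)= -1869552 / 41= -45598.83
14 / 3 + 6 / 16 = 121 / 24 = 5.04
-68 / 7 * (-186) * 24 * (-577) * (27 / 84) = -394086384 / 49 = -8042579.27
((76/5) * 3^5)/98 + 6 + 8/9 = 98296/2205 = 44.58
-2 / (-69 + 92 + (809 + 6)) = -1 / 419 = -0.00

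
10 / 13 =0.77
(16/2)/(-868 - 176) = -2/261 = -0.01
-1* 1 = -1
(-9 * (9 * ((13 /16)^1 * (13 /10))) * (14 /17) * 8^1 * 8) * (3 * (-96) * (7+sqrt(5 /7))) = 15769728 * sqrt(35) /85+772716672 /85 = 10188372.25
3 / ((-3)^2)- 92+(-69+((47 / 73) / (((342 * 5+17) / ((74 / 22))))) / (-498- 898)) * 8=-934578075173 / 1451959707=-643.67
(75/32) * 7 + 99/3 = 1581/32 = 49.41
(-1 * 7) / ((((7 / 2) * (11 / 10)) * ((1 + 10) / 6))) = -120 / 121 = -0.99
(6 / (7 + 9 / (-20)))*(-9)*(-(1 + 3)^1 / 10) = 432 / 131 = 3.30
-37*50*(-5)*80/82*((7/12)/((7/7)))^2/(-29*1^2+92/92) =-161875/1476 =-109.67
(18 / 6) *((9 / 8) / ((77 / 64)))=216 / 77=2.81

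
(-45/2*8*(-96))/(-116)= -4320/29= -148.97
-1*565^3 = -180362125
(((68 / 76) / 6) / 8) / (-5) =-17 / 4560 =-0.00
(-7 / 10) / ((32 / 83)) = -581 / 320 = -1.82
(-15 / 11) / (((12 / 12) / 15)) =-225 / 11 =-20.45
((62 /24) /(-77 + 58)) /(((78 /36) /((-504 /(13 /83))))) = 648396 /3211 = 201.93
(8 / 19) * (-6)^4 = 10368 / 19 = 545.68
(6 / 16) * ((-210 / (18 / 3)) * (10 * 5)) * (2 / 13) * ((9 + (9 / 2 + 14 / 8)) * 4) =-160125 / 26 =-6158.65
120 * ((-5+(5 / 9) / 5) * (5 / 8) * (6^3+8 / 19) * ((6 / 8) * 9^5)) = -66772609200 / 19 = -3514347852.63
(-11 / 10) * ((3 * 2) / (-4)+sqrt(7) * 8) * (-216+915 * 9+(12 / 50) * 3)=6616269 / 500-8821692 * sqrt(7) / 125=-173487.49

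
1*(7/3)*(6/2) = 7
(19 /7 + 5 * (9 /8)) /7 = 467 /392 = 1.19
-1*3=-3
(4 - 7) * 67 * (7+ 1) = -1608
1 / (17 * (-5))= -1 / 85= -0.01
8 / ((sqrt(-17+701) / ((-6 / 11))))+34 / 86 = 17 / 43 - 8* sqrt(19) / 209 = 0.23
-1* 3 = -3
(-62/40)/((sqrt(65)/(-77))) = 2387* sqrt(65)/1300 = 14.80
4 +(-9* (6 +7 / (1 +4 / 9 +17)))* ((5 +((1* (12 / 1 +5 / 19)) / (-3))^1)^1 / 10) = -9761 / 7885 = -1.24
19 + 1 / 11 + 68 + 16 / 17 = 16462 / 187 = 88.03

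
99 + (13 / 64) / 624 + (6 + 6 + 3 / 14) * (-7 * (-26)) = 7133185 / 3072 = 2322.00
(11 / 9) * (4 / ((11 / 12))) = 16 / 3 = 5.33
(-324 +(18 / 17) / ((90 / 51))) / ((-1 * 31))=1617 / 155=10.43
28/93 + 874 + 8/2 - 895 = -1553/93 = -16.70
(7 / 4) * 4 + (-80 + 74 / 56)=-2007 / 28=-71.68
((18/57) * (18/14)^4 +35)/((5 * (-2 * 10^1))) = -1636031/4561900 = -0.36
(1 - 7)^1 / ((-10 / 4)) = 12 / 5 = 2.40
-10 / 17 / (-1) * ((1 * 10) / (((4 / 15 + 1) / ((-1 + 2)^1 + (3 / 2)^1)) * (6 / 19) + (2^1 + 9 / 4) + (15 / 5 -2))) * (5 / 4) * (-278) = -3475000 / 9197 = -377.84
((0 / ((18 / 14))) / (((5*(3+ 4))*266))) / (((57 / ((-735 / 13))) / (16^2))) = 0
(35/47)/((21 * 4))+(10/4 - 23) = -11557/564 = -20.49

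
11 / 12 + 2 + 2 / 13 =479 / 156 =3.07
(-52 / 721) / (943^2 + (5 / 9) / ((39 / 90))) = -2028 / 25004828681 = -0.00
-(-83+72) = 11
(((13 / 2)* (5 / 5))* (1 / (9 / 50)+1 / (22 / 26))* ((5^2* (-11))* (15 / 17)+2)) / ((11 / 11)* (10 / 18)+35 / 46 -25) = 815880403 / 1833535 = 444.98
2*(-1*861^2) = -1482642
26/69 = 0.38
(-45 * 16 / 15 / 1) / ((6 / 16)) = -128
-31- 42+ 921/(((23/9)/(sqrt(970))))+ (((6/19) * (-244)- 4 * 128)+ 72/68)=-213501/323+ 8289 * sqrt(970)/23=10563.33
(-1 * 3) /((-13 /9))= 2.08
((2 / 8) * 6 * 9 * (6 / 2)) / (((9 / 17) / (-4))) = -306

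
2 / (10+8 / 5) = 5 / 29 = 0.17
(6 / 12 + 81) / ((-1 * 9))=-163 / 18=-9.06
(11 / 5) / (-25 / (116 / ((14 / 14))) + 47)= 1276 / 27135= 0.05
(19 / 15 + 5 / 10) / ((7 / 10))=53 / 21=2.52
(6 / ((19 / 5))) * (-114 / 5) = -36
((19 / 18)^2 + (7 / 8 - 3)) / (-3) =0.34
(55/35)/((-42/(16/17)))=-88/2499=-0.04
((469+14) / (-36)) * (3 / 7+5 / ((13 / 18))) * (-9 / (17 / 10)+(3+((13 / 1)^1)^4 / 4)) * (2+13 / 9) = -5936545663 / 2448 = -2425059.50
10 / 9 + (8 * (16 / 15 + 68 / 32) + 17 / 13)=16352 / 585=27.95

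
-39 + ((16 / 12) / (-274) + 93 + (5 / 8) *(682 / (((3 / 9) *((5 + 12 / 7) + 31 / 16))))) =26789156 / 132753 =201.80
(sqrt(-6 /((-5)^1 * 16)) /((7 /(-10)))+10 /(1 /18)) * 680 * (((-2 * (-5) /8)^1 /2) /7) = 76500 /7 - 425 * sqrt(30) /98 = 10904.82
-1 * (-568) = 568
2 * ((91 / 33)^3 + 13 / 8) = 6495749 / 143748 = 45.19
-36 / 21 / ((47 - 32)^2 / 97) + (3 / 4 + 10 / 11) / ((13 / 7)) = 46339 / 300300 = 0.15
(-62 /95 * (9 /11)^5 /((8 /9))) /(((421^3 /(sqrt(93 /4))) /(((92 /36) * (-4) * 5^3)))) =1052548425 * sqrt(93) /456660354975418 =0.00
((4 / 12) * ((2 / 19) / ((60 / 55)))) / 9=11 / 3078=0.00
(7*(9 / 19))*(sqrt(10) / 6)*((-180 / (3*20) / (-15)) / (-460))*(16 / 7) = -6*sqrt(10) / 10925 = -0.00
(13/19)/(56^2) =13/59584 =0.00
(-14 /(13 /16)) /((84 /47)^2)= -4418 /819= -5.39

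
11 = 11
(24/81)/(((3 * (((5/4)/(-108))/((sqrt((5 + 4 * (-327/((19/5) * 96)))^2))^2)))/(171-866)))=12850550/1083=11865.70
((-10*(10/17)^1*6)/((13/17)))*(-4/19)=2400/247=9.72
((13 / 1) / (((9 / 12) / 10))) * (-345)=-59800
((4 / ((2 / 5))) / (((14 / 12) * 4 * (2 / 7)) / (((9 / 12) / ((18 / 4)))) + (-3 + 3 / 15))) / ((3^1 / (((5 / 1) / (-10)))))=-0.32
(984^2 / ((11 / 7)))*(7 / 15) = 15814848 / 55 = 287542.69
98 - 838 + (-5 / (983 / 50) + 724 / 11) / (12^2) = -739.54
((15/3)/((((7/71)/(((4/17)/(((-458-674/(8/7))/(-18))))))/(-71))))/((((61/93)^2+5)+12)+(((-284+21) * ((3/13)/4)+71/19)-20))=20676678572160/19896683568377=1.04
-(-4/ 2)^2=-4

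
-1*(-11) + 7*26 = 193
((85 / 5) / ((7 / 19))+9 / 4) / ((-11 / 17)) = -23035 / 308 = -74.79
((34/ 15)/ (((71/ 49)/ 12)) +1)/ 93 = 7019/ 33015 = 0.21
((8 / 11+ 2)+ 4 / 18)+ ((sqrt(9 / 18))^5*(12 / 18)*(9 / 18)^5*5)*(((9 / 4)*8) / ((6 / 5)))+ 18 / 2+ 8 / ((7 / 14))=25*sqrt(2) / 128+ 2767 / 99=28.23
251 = 251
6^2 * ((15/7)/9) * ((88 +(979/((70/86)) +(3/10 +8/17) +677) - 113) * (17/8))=6624285/196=33797.37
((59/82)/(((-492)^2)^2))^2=3481/23085991260038077601808384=0.00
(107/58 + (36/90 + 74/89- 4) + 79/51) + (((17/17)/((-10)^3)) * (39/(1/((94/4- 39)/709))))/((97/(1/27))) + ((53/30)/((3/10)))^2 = 35.30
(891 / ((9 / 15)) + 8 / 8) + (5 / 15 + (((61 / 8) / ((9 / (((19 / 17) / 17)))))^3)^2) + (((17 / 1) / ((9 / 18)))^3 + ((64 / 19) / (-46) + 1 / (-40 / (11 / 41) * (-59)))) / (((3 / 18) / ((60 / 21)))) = 405577178517075006248708092088365905977 / 600616668179337753938479630516224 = 675267.94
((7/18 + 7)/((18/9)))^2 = 17689/1296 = 13.65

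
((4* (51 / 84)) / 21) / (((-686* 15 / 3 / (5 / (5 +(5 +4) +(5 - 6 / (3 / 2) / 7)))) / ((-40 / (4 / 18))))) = 170 / 103243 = 0.00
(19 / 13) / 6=19 / 78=0.24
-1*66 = -66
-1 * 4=-4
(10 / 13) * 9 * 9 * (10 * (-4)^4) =2073600 / 13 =159507.69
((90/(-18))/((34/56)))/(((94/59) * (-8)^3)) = 2065/204544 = 0.01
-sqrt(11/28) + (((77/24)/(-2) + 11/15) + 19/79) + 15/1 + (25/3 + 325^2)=667693483/6320 - sqrt(77)/14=105647.08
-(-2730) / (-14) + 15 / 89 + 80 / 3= -44900 / 267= -168.16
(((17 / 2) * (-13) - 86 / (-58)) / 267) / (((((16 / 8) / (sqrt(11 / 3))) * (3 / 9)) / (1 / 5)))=-6323 * sqrt(33) / 154860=-0.23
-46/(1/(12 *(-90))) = 49680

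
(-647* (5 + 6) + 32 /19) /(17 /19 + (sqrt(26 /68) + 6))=-86020102 /82683 + 366947* sqrt(442) /82683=-947.06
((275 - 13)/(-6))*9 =-393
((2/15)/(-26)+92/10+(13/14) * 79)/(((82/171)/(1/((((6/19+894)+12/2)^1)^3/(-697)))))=-499290897719/3036655577723040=-0.00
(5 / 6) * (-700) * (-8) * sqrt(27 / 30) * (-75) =-105000 * sqrt(10) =-332039.15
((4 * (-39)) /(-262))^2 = 6084 /17161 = 0.35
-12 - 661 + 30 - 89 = -732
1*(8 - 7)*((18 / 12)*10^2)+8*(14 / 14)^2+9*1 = 167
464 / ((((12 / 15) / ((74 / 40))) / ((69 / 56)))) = 74037 / 56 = 1322.09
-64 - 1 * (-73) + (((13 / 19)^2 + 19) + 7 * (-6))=-4885 / 361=-13.53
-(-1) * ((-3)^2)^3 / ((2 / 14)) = 5103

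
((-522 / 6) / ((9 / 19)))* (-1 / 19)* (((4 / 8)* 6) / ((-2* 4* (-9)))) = 0.40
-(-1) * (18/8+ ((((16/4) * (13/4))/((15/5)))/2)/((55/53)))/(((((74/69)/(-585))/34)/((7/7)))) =-130973661/1628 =-80450.65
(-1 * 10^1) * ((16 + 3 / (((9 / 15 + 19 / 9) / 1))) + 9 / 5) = -11533 / 61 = -189.07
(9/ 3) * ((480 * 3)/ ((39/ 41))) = 59040/ 13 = 4541.54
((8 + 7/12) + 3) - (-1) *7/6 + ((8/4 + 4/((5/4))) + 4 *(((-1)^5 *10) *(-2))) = 97.95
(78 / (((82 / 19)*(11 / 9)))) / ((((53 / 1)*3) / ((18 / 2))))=20007 / 23903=0.84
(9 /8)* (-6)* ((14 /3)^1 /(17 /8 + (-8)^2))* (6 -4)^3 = -2016 /529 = -3.81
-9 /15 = -3 /5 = -0.60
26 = 26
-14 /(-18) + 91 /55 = 2.43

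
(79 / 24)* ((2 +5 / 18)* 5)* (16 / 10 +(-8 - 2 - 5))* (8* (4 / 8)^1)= -217013 / 108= -2009.38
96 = 96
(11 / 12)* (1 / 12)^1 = 11 / 144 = 0.08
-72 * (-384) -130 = 27518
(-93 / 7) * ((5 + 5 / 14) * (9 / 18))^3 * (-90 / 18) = 196171875 / 153664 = 1276.63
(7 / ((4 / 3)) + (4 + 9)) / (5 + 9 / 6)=73 / 26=2.81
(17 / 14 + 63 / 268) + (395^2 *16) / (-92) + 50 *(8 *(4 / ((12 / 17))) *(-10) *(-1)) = -578183189 / 129444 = -4466.67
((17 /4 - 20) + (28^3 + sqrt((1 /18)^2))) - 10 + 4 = 789491 /36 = 21930.31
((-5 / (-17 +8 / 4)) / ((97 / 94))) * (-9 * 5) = -1410 / 97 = -14.54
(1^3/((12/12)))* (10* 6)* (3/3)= 60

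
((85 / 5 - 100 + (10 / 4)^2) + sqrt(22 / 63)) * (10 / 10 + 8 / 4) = -228.48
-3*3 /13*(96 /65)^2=-1.51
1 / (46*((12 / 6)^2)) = 1 / 184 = 0.01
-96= -96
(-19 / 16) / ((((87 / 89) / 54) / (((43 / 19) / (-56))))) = 34443 / 12992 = 2.65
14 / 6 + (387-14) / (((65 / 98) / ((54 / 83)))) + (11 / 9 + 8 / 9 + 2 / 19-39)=305757691 / 922545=331.43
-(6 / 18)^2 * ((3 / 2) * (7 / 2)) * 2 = -1.17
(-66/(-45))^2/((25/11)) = 5324/5625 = 0.95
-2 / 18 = -1 / 9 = -0.11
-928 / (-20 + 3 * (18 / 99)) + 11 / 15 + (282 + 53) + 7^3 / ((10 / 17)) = 620515 / 642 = 966.53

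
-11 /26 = -0.42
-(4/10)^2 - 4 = -104/25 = -4.16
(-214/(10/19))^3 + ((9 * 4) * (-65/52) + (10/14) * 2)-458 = -58818428434/875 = -67221061.07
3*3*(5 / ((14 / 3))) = 9.64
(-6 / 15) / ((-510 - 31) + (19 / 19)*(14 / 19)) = 38 / 51325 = 0.00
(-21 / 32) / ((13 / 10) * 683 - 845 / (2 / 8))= 35 / 132912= 0.00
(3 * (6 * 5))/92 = 45/46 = 0.98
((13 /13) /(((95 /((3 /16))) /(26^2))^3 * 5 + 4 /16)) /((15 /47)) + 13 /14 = 2.26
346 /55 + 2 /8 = 1439 /220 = 6.54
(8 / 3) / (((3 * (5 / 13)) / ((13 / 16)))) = 169 / 90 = 1.88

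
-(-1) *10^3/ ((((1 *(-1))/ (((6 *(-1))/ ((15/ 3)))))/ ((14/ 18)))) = 2800/ 3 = 933.33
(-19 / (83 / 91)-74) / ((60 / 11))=-17.39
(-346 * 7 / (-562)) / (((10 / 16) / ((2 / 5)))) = 19376 / 7025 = 2.76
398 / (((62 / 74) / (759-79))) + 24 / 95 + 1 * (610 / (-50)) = 323009.99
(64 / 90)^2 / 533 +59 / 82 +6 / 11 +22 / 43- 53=-52300251371 / 1021041450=-51.22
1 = 1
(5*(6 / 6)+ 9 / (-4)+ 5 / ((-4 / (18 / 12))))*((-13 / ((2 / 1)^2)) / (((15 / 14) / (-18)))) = 1911 / 40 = 47.78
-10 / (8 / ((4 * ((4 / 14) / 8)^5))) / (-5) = 1 / 17210368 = 0.00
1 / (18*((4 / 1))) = 1 / 72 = 0.01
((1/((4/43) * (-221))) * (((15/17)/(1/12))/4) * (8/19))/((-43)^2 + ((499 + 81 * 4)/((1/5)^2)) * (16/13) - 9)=-387/193898192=-0.00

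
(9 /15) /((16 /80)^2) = 15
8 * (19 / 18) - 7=13 / 9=1.44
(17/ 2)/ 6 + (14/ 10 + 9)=709/ 60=11.82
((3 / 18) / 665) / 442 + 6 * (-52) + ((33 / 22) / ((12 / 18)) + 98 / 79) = -10745603144 / 34830705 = -308.51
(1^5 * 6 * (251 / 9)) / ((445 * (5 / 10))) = 1004 / 1335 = 0.75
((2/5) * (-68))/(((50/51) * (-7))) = 3.96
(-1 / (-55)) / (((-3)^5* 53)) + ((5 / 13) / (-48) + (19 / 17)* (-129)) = -361140021071 / 2504707920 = -144.18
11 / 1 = 11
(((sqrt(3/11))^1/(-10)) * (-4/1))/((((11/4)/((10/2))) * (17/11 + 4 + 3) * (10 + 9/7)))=28 * sqrt(33)/40843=0.00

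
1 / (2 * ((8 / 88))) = 11 / 2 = 5.50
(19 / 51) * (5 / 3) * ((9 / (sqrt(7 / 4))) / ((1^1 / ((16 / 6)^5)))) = 6225920 * sqrt(7) / 28917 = 569.64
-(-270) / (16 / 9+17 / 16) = 38880 / 409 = 95.06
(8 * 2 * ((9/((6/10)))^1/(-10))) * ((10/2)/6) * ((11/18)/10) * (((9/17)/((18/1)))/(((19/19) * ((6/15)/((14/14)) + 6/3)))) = -55/3672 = -0.01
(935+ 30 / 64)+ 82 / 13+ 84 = 426723 / 416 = 1025.78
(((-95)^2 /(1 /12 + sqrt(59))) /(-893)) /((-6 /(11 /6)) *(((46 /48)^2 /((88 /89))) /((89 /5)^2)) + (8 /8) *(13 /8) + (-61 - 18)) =-27568640 /149436345229 + 330823680 *sqrt(59) /149436345229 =0.02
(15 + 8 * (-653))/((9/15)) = -8681.67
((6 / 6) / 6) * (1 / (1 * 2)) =1 / 12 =0.08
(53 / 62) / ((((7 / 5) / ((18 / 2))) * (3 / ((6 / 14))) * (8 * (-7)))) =-2385 / 170128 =-0.01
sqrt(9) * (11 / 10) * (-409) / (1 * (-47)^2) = -13497 / 22090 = -0.61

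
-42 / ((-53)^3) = 42 / 148877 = 0.00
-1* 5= -5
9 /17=0.53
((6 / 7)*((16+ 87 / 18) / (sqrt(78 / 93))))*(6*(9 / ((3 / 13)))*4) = 4500*sqrt(806) / 7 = 18250.80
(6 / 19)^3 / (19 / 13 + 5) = 234 / 48013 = 0.00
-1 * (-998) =998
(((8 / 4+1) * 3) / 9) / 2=1 / 2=0.50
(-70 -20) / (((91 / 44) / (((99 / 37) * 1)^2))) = -38811960 / 124579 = -311.54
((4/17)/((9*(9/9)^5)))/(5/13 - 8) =-52/15147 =-0.00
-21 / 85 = -0.25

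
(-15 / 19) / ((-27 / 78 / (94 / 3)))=12220 / 171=71.46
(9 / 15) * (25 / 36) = 5 / 12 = 0.42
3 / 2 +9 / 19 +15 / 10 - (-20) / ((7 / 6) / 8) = 18702 / 133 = 140.62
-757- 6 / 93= -23469 / 31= -757.06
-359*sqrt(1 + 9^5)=-1795*sqrt(2362)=-87237.74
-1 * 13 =-13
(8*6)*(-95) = -4560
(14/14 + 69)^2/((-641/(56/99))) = -274400/63459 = -4.32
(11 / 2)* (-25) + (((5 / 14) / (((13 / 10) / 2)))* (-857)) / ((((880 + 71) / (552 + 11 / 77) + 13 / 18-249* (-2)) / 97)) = -1449597126275 / 6336499442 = -228.77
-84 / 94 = -42 / 47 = -0.89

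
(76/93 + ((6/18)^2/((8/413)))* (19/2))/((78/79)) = 19505495/348192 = 56.02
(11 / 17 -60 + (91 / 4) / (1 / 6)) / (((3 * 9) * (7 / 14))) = 2623 / 459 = 5.71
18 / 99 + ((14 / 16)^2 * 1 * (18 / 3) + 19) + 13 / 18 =77609 / 3168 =24.50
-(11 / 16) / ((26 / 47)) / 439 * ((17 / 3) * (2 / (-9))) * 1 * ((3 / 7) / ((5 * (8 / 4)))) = 8789 / 57526560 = 0.00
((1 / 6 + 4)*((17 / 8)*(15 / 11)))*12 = 6375 / 44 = 144.89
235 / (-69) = -235 / 69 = -3.41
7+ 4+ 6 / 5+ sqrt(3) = sqrt(3)+ 61 / 5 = 13.93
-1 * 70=-70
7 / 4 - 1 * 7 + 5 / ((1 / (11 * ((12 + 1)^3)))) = 483319 / 4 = 120829.75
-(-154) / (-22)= -7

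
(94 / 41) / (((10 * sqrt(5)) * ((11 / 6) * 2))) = 141 * sqrt(5) / 11275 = 0.03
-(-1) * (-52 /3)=-52 /3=-17.33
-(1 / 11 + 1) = -12 / 11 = -1.09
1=1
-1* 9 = -9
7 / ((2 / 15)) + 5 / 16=845 / 16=52.81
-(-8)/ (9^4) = 8/ 6561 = 0.00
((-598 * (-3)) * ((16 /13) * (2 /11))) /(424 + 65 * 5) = 4416 /8239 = 0.54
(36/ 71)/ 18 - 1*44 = -3122/ 71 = -43.97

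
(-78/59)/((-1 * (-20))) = -39/590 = -0.07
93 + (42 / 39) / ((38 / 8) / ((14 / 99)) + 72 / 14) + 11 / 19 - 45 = 26040727 / 535743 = 48.61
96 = 96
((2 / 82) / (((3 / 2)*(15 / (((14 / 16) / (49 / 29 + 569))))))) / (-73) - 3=-26748441203 / 8916147000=-3.00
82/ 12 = 41/ 6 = 6.83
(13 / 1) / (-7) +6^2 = 239 / 7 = 34.14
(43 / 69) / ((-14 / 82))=-1763 / 483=-3.65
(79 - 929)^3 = -614125000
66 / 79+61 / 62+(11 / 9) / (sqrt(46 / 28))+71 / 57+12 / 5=11 * sqrt(322) / 207+7628657 / 1395930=6.42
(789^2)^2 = 387532395441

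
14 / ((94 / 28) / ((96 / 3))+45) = 6272 / 20207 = 0.31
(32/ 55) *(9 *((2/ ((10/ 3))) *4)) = 3456/ 275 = 12.57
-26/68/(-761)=13/25874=0.00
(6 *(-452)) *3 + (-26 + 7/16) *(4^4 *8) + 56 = -60432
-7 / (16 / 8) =-7 / 2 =-3.50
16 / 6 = 8 / 3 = 2.67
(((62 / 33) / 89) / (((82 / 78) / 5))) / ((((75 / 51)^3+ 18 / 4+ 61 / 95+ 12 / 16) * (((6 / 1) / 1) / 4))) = 15047536400 / 2039587863819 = 0.01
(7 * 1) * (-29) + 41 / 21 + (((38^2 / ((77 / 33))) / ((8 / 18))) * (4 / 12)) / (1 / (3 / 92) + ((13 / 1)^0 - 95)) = -43759 / 210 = -208.38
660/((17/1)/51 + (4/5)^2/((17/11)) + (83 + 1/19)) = 15988500/2030057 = 7.88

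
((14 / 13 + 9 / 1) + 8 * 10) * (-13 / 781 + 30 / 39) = 8947611 / 131989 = 67.79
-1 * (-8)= 8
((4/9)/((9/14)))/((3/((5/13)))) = 280/3159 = 0.09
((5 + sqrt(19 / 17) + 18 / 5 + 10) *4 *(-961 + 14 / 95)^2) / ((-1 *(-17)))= 33328883844 *sqrt(323) / 2608225 + 3099586197492 / 767125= 4270178.56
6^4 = 1296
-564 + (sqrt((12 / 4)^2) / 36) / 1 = -6767 / 12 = -563.92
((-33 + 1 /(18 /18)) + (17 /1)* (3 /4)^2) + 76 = 857 /16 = 53.56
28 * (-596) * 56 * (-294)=274751232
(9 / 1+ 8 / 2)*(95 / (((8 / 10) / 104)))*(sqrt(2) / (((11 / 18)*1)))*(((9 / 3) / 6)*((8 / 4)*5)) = 14449500*sqrt(2) / 11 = 1857698.08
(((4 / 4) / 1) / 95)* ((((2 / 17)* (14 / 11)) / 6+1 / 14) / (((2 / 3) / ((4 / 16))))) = 757 / 1989680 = 0.00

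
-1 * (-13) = 13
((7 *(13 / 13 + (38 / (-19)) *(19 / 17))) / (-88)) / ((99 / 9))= 147 / 16456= 0.01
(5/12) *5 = 25/12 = 2.08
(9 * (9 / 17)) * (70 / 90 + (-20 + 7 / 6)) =-2925 / 34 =-86.03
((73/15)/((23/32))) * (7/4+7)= 4088/69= 59.25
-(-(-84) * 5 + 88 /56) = -2951 /7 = -421.57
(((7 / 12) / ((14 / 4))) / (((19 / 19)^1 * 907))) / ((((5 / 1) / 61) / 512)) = 15616 / 13605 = 1.15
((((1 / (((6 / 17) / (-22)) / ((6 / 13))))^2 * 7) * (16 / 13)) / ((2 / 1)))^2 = 61356766299136 / 4826809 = 12711662.36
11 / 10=1.10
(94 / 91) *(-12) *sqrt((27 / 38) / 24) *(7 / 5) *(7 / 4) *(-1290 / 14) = 54567 *sqrt(19) / 494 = 481.48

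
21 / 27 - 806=-7247 / 9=-805.22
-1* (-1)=1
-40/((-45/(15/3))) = 40/9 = 4.44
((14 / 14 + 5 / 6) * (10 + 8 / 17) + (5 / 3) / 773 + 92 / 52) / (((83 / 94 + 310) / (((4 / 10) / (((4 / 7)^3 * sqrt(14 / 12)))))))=1649839261 * sqrt(42) / 79876044144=0.13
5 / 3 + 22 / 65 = 391 / 195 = 2.01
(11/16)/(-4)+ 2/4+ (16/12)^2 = 2.11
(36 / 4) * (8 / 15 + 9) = 429 / 5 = 85.80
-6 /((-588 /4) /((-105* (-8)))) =240 /7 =34.29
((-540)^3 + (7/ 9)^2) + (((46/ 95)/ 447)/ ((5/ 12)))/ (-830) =-374622856839797827/ 2379101625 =-157463999.40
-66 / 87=-22 / 29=-0.76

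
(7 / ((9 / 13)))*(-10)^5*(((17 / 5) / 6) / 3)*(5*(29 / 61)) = -2243150000 / 4941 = -453987.05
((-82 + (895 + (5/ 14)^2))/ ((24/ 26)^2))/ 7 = 26934037/ 197568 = 136.33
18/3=6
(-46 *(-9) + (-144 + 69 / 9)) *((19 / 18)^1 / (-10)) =-15827 / 540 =-29.31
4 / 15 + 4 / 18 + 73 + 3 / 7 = 23284 / 315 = 73.92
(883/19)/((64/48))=2649/76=34.86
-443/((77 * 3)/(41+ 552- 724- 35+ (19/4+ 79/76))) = 1348492/4389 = 307.24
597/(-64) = -597/64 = -9.33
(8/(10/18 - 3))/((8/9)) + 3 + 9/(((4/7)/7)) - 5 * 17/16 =18349/176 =104.26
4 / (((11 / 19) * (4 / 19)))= 361 / 11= 32.82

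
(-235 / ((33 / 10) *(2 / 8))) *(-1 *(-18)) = -56400 / 11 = -5127.27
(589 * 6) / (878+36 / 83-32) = 48887 / 11709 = 4.18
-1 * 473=-473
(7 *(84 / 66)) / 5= 98 / 55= 1.78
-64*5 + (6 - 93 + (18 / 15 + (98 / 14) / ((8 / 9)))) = -15917 / 40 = -397.92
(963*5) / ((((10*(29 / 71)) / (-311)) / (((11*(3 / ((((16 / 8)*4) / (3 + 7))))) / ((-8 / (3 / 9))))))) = 1169520165 / 1856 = 630129.40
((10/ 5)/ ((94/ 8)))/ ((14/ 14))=8/ 47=0.17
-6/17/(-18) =1/51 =0.02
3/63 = 0.05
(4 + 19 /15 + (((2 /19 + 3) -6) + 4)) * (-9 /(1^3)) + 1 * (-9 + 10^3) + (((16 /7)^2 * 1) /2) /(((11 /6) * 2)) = 47844163 /51205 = 934.37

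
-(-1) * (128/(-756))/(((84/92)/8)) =-5888/3969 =-1.48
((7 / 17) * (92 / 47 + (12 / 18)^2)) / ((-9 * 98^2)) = -254 / 22198617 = -0.00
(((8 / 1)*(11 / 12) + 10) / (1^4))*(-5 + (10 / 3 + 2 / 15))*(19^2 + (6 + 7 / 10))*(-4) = 8795384 / 225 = 39090.60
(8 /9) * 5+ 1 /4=169 /36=4.69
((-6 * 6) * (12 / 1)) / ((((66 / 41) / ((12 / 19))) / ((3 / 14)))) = -36.32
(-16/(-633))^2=256/400689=0.00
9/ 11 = 0.82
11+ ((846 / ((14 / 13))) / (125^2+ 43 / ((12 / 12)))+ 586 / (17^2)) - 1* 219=-6526984365 / 31696364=-205.92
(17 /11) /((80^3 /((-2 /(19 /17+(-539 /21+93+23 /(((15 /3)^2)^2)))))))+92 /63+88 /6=7138082908057 /442617348096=16.13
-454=-454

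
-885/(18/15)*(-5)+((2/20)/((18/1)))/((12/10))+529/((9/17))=4686.73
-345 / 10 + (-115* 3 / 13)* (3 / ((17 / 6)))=-27669 / 442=-62.60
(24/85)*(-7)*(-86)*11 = 158928/85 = 1869.74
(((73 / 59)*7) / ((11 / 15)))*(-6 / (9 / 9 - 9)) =22995 / 2596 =8.86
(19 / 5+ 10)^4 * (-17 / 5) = -385341057 / 3125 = -123309.14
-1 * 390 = -390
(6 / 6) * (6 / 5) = 6 / 5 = 1.20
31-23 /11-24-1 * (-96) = 1110 /11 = 100.91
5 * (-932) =-4660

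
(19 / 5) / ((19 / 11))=11 / 5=2.20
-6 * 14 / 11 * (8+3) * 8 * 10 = -6720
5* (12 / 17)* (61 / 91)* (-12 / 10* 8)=-35136 / 1547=-22.71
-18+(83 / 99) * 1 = -1699 / 99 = -17.16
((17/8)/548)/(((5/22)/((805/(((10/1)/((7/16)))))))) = 210749/350720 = 0.60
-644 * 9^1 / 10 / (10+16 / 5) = -483 / 11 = -43.91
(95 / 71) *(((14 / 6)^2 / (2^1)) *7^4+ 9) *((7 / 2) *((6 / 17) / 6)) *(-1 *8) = -156688630 / 10863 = -14424.07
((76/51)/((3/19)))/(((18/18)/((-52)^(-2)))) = 361/103428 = 0.00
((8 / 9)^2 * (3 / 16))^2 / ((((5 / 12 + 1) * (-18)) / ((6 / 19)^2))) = -128 / 1491291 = -0.00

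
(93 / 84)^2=961 / 784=1.23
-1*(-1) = 1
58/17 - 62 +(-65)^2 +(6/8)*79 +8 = 287889/68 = 4233.66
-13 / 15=-0.87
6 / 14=3 / 7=0.43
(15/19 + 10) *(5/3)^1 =1025/57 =17.98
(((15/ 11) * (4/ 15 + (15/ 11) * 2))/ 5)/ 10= 247/ 3025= 0.08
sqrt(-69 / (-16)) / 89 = sqrt(69) / 356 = 0.02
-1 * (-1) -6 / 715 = 709 / 715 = 0.99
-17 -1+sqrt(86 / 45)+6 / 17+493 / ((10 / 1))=sqrt(430) / 15+5381 / 170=33.04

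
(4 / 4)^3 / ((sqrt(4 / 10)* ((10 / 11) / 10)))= 11* sqrt(10) / 2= 17.39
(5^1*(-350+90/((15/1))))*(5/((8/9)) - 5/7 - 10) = 61275/7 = 8753.57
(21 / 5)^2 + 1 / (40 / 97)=4013 / 200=20.06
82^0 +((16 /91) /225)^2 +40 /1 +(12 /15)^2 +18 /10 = 18211161406 /419225625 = 43.44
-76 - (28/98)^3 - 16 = -31564/343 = -92.02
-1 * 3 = -3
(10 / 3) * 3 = 10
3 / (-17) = -3 / 17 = -0.18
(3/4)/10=3/40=0.08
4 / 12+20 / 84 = 4 / 7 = 0.57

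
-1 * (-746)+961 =1707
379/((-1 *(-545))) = 379/545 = 0.70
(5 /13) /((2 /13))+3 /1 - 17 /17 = 9 /2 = 4.50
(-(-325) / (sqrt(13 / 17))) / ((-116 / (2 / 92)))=-25 * sqrt(221) / 5336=-0.07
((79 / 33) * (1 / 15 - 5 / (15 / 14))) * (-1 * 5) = 1817 / 33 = 55.06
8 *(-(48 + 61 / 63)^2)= -76137800 / 3969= -19183.12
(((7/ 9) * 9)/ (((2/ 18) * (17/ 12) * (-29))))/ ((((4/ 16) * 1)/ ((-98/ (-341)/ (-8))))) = 37044/ 168113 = 0.22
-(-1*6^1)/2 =3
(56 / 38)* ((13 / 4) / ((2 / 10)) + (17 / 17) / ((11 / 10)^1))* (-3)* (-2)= 31710 / 209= 151.72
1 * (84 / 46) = 42 / 23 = 1.83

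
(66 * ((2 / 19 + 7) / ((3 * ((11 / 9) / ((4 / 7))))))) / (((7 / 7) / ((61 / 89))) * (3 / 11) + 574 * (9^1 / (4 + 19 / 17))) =63047160 / 871176467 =0.07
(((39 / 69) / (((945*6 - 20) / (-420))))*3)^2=2683044 / 168870025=0.02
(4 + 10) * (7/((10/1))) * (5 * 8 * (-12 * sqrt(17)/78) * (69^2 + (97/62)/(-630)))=-5207007764 * sqrt(17)/18135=-1183845.77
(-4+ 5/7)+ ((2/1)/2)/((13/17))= -180/91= -1.98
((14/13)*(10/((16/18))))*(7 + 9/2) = 7245/52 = 139.33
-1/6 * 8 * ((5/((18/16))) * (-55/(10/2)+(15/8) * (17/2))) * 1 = -790/27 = -29.26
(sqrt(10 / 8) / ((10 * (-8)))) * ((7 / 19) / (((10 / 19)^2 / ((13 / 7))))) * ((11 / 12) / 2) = -2717 * sqrt(5) / 384000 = -0.02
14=14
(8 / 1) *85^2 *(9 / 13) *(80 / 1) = 41616000 / 13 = 3201230.77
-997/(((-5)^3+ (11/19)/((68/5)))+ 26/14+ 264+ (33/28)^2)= -7.01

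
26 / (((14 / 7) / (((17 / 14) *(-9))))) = -1989 / 14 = -142.07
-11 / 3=-3.67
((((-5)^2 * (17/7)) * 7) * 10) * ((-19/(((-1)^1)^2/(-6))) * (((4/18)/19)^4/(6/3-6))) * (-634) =21556000/15000633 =1.44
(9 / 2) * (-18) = -81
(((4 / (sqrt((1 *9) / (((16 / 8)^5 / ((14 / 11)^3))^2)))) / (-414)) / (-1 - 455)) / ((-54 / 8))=-0.00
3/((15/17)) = 17/5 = 3.40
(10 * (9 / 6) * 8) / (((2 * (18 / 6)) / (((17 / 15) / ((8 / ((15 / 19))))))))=85 / 38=2.24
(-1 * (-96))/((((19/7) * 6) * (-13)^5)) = -112/7054567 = -0.00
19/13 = 1.46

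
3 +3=6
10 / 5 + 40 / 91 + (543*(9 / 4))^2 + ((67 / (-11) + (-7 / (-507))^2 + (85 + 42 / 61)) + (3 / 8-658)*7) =28747737697126139 / 19317746448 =1488151.72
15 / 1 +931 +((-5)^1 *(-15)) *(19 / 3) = 1421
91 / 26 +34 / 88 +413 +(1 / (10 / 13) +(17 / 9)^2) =7515661 / 17820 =421.75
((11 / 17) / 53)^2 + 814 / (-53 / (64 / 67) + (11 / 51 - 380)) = -2156698922939 / 1153339481317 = -1.87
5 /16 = 0.31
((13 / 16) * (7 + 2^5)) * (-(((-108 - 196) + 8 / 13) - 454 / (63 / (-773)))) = -166901.97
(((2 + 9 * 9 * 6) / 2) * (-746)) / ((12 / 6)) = -91012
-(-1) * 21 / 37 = 21 / 37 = 0.57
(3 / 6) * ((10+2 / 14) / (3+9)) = 71 / 168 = 0.42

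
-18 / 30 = -3 / 5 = -0.60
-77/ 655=-0.12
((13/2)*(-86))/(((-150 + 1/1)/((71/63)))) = 39689/9387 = 4.23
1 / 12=0.08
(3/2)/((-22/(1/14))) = -3/616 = -0.00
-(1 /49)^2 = -1 /2401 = -0.00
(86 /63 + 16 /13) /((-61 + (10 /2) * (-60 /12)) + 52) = -1063 /13923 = -0.08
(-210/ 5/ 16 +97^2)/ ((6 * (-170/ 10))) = -92.22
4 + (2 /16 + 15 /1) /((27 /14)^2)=11761 /1458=8.07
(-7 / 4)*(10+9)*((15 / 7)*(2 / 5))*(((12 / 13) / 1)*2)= -684 / 13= -52.62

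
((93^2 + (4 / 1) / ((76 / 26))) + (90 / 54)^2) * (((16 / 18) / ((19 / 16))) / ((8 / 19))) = 23675008 / 1539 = 15383.37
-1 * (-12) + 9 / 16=201 / 16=12.56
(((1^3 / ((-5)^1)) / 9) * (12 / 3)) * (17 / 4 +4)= -0.73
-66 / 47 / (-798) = 11 / 6251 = 0.00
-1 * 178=-178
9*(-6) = -54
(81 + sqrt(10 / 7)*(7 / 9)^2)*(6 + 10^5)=700042*sqrt(70) / 81 + 8100486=8172794.29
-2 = -2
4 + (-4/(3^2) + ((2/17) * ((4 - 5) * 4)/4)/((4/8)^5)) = -32/153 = -0.21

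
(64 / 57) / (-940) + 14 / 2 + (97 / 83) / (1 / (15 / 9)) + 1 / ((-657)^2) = 1431160255631 / 159966961155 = 8.95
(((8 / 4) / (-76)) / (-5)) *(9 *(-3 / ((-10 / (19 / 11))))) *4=27 / 275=0.10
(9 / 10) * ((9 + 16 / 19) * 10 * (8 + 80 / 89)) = 1332936 / 1691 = 788.25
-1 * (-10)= 10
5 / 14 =0.36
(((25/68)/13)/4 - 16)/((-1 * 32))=56551/113152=0.50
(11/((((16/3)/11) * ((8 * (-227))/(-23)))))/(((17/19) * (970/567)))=89943777/479133440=0.19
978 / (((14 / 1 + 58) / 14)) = 1141 / 6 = 190.17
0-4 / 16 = -1 / 4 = -0.25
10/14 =5/7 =0.71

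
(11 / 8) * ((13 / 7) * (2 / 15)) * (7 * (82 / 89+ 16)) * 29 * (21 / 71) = 21858837 / 63190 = 345.92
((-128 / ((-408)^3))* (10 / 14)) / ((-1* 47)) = -5 / 174568716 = -0.00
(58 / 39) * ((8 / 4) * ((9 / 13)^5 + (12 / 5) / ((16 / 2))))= 1.37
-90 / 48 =-15 / 8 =-1.88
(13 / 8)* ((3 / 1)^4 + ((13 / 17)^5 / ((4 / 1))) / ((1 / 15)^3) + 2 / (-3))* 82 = 2733268651009 / 68153136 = 40104.81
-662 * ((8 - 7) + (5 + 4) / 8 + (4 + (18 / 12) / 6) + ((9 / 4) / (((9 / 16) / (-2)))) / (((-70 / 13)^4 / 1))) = -25294235861 / 6002500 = -4213.95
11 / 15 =0.73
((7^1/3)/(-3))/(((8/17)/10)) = -595/36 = -16.53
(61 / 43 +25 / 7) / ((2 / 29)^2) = 631591 / 602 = 1049.15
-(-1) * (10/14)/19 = 5/133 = 0.04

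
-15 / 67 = -0.22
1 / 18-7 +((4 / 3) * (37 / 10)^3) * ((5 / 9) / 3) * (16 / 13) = 444823 / 52650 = 8.45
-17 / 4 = -4.25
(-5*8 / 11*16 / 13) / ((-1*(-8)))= -0.56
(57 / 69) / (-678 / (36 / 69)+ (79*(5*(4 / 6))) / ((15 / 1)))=-342 / 530725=-0.00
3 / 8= 0.38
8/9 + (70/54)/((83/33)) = 1049/747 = 1.40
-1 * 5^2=-25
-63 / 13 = -4.85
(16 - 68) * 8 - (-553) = 137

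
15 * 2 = 30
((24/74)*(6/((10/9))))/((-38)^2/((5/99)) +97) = 324/5307317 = 0.00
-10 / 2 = -5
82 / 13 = 6.31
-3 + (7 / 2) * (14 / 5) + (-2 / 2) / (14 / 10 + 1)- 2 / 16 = 751 / 120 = 6.26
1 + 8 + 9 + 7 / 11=205 / 11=18.64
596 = 596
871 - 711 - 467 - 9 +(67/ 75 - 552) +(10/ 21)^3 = -867.00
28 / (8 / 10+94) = 70 / 237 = 0.30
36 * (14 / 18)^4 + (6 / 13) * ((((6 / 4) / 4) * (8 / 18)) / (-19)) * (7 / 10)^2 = 237183079 / 18006300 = 13.17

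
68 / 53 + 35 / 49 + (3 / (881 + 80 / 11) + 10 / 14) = 3280623 / 1208347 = 2.71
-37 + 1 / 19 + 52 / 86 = -29692 / 817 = -36.34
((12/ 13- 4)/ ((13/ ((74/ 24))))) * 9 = -1110/ 169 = -6.57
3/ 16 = 0.19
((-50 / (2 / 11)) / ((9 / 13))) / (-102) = 3575 / 918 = 3.89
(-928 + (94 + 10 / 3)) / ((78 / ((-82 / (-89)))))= -1148 / 117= -9.81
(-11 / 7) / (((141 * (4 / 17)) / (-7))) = 187 / 564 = 0.33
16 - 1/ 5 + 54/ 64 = 2663/ 160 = 16.64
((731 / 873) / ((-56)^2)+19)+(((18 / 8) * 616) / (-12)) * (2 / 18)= 16883387 / 2737728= 6.17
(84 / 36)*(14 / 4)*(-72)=-588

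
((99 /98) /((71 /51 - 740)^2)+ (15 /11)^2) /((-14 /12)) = -93863871532287 /58890829642183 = -1.59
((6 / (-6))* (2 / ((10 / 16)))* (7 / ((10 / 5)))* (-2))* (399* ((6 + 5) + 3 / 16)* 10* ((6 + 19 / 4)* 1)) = 21497721 / 2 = 10748860.50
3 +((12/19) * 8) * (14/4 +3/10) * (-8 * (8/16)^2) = -177/5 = -35.40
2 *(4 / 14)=0.57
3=3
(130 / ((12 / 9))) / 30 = 13 / 4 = 3.25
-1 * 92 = -92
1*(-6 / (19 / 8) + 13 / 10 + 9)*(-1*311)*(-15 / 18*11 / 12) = 5052817 / 2736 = 1846.79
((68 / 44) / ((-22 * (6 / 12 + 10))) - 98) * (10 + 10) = -4980700 / 2541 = -1960.13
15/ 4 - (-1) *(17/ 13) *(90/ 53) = 16455/ 2756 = 5.97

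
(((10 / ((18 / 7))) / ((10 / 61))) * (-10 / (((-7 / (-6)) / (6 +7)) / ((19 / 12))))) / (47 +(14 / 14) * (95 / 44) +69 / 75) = -41434250 / 495783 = -83.57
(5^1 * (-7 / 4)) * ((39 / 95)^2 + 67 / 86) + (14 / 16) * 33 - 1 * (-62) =25638869 / 310460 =82.58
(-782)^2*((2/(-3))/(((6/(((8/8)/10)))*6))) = -152881/135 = -1132.45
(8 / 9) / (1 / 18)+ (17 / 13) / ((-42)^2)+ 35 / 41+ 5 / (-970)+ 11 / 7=1679975839 / 91200564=18.42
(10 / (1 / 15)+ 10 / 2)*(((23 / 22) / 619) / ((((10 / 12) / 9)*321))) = 0.01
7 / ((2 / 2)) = 7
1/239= 0.00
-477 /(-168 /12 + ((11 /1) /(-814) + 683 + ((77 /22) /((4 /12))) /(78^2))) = -71584344 /100396399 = -0.71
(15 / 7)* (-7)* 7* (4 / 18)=-70 / 3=-23.33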